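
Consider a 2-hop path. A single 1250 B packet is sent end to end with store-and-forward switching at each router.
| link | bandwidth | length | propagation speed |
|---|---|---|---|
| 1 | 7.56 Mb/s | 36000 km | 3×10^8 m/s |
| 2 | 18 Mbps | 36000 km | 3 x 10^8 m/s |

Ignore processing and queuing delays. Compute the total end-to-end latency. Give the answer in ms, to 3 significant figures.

242 ms

L = 1250 × 8 = 10000 bits.
Transmission delays (L/R per hop): 1.32275, 0.555556 ms; sum = 1.87831 ms.
Propagation delays (d/s per hop): 120, 120 ms; sum = 240 ms.
End-to-end = 242 ms.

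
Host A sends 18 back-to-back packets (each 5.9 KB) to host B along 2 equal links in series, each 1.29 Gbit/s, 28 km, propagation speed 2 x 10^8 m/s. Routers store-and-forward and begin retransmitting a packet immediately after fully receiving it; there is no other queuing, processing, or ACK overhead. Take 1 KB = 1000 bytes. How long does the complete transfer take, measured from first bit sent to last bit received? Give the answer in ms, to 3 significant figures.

0.975 ms

Per-hop transmission t_tx = L/R = 47200/1290000000 = 0.0365891 ms.
Per-hop propagation t_prop = 28000/200000000 = 0.14 ms.
Pipeline fill: first packet needs 2·t_tx to clear all hops; remaining 17 packets each add one t_tx.
Total = (2+18-1)·t_tx + 2·t_prop = 19·0.0365891 + 2·0.14 = 0.975 ms.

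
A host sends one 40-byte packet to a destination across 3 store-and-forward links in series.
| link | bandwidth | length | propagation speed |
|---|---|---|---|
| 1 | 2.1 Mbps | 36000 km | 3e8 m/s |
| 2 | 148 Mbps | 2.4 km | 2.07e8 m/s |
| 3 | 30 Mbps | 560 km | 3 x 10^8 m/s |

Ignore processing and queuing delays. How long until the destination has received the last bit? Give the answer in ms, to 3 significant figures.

122 ms

L = 40 × 8 = 320 bits.
Transmission delays (L/R per hop): 0.152381, 0.00216216, 0.0106667 ms; sum = 0.16521 ms.
Propagation delays (d/s per hop): 120, 0.0115942, 1.86667 ms; sum = 121.878 ms.
End-to-end = 122 ms.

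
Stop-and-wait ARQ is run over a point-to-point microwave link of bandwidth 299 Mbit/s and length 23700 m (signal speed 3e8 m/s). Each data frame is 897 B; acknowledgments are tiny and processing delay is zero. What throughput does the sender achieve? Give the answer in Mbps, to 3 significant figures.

t_tx = L/R = 7176/299000000 = 2.4e-05 s.
t_prop = 23700/300000000 = 7.9e-05 s; RTT = 0.000158 s.
Cycle = t_tx + RTT = 0.000182 s.
Throughput = L / cycle = 7176 / 0.000182 = 39.4 Mbps.

39.4 Mbps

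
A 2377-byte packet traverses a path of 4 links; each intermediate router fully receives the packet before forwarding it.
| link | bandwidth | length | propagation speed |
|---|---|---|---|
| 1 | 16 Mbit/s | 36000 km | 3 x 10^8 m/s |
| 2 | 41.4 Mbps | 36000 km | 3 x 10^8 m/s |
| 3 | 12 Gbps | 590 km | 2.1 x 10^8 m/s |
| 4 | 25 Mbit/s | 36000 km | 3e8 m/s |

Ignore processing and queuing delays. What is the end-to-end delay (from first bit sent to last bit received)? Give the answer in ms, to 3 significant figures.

365 ms

L = 2377 × 8 = 19016 bits.
Transmission delays (L/R per hop): 1.1885, 0.459324, 0.00158467, 0.76064 ms; sum = 2.41005 ms.
Propagation delays (d/s per hop): 120, 120, 2.80952, 120 ms; sum = 362.81 ms.
End-to-end = 365 ms.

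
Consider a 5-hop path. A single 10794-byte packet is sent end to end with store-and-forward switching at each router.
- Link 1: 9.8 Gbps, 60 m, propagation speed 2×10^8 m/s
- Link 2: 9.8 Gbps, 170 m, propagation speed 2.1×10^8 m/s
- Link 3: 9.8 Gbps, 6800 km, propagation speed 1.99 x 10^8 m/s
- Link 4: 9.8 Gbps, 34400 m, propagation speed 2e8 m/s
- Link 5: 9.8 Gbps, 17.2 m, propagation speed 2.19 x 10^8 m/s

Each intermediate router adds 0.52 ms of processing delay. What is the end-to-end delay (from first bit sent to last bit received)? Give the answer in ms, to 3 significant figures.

36.5 ms

L = 10794 × 8 = 86352 bits.
Transmission delay per hop = L/R = 86352/9800000000 = 0.00881143 ms; 5 hops → 0.0440571 ms.
Propagation delays (d/s per hop): 0.0003, 0.000809524, 34.1709, 0.172, 7.85388e-05 ms; sum = 34.344 ms.
Processing at 4 router(s): 4 × 0.52 ms = 2.08 ms.
End-to-end = 36.5 ms.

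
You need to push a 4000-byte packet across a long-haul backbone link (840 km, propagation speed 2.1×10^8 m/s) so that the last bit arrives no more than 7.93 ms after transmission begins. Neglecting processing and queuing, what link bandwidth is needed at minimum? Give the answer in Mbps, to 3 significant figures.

8.14 Mbps

L = 32000 bits.
Propagation delay = 840000 / 210000000 = 4 ms.
Transmission budget = 7.93 − 4 = 3.93 ms.
R ≥ L / t_tx = 32000 bits / 0.00393 s = 8.14 Mbps.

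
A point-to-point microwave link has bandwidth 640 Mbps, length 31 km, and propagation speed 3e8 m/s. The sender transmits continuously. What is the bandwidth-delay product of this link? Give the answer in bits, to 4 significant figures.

66130 bits

Propagation delay = 31000 / 300000000 = 0.000103333 s.
BDP = R × t_prop = 640000000 × 0.000103333 = 66133.3 bits.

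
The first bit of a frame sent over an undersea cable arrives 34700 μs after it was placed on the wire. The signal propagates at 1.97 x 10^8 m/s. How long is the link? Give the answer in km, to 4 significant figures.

6836 km

d = s × t_prop = 197000000 × 0.0347 = 6836 km.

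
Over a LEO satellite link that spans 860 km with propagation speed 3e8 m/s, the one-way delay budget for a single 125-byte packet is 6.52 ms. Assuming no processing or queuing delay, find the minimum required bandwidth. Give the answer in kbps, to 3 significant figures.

L = 1000 bits.
Propagation delay = 860000 / 300000000 = 2.86667 ms.
Transmission budget = 6.52 − 2.86667 = 3.65333 ms.
R ≥ L / t_tx = 1000 bits / 0.00365333 s = 274 kbps.

274 kbps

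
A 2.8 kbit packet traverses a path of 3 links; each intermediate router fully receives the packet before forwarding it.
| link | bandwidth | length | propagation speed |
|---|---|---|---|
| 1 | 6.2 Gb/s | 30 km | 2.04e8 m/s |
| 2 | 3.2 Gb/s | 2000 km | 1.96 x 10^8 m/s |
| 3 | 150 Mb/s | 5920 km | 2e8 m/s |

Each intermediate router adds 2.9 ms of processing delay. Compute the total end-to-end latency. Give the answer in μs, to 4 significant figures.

45770 μs

L = 2800 bits.
Transmission delays (L/R per hop): 0.451613, 0.875, 18.6667 μs; sum = 19.9933 μs.
Propagation delays (d/s per hop): 147.059, 10204.1, 29600 μs; sum = 39951.1 μs.
Processing at 2 router(s): 2 × 2.9 ms = 5800 μs.
End-to-end = 45770 μs.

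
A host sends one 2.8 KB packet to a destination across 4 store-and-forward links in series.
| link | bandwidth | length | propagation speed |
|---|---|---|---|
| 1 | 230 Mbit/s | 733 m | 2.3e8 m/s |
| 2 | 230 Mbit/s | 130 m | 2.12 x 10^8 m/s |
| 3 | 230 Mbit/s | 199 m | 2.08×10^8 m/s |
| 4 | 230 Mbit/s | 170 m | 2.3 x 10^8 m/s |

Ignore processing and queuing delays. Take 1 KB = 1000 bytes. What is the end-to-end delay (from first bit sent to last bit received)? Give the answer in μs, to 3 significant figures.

L = 22400 bits.
Transmission delay per hop = L/R = 22400/230000000 = 97.3913 μs; 4 hops → 389.565 μs.
Propagation delays (d/s per hop): 3.18696, 0.613208, 0.956731, 0.73913 μs; sum = 5.49603 μs.
End-to-end = 395 μs.

395 μs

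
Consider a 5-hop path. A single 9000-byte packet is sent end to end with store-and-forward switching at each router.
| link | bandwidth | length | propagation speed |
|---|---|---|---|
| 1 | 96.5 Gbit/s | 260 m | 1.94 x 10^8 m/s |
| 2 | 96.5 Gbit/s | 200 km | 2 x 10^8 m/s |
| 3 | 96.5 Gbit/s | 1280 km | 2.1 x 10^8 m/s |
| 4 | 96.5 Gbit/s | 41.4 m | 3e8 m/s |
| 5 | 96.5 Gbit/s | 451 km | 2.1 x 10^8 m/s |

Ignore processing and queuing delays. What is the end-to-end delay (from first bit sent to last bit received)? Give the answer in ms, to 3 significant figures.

9.25 ms

L = 9000 × 8 = 72000 bits.
Transmission delay per hop = L/R = 72000/96500000000 = 0.000746114 ms; 5 hops → 0.00373057 ms.
Propagation delays (d/s per hop): 0.00134021, 1, 6.09524, 0.000138, 2.14762 ms; sum = 9.24434 ms.
End-to-end = 9.25 ms.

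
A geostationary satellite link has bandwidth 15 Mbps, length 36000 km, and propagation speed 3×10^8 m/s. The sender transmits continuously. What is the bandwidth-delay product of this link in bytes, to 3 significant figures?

Propagation delay = 36000000 / 300000000 = 0.12 s.
BDP = R × t_prop = 15000000 × 0.12 = 1800000 bits.
In bytes: 1800000/8 = 225000 bytes.

225000 bytes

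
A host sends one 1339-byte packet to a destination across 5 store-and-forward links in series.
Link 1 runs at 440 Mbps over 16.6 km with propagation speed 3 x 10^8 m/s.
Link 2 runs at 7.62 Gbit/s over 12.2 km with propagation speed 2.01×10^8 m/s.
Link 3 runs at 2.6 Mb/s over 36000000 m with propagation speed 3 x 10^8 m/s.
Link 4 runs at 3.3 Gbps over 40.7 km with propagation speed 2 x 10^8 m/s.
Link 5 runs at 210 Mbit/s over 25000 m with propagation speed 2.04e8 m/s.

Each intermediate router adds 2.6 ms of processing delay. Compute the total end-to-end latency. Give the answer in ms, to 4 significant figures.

L = 1339 × 8 = 10712 bits.
Transmission delays (L/R per hop): 0.0243455, 0.00140577, 4.12, 0.00324606, 0.0510095 ms; sum = 4.20001 ms.
Propagation delays (d/s per hop): 0.0553333, 0.0606965, 120, 0.2035, 0.122549 ms; sum = 120.442 ms.
Processing at 4 router(s): 4 × 2.6 ms = 10.4 ms.
End-to-end = 135.0 ms.

135.0 ms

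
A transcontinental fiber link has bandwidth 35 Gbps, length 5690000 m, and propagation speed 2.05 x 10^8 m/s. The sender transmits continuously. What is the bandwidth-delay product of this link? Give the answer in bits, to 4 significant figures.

971500000 bits

Propagation delay = 5690000 / 2.05e+08 = 0.0277561 s.
BDP = R × t_prop = 35000000000 × 0.0277561 = 971463000 bits.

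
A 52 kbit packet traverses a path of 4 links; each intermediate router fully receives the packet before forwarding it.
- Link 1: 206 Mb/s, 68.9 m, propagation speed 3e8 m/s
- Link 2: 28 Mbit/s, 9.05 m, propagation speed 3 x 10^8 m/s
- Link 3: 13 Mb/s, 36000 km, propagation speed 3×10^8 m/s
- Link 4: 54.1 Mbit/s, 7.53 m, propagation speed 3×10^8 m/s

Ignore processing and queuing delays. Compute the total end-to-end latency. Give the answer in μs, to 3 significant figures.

L = 52000 bits.
Transmission delays (L/R per hop): 252.427, 1857.14, 4000, 961.183 μs; sum = 7070.75 μs.
Propagation delays (d/s per hop): 0.229667, 0.0301667, 120000, 0.0251 μs; sum = 120000 μs.
End-to-end = 127000 μs.

127000 μs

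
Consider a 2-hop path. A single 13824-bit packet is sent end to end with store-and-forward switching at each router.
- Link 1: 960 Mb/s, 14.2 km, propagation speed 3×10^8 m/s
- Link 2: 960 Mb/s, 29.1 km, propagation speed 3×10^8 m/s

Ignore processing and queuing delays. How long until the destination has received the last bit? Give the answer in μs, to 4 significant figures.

Transmission delay per hop = L/R = 13824/960000000 = 14.4 μs; 2 hops → 28.8 μs.
Propagation delays (d/s per hop): 47.3333, 97 μs; sum = 144.333 μs.
End-to-end = 173.1 μs.

173.1 μs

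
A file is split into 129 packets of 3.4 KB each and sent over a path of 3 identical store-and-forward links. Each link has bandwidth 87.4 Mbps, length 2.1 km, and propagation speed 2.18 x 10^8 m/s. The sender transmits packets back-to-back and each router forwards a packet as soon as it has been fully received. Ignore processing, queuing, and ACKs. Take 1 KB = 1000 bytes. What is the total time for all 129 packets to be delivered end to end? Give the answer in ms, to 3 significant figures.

40.8 ms

Per-hop transmission t_tx = L/R = 27200/87400000 = 0.311213 ms.
Per-hop propagation t_prop = 2100/2.18e+08 = 0.00963303 ms.
Pipeline fill: first packet needs 3·t_tx to clear all hops; remaining 128 packets each add one t_tx.
Total = (3+129-1)·t_tx + 3·t_prop = 131·0.311213 + 3·0.00963303 = 40.8 ms.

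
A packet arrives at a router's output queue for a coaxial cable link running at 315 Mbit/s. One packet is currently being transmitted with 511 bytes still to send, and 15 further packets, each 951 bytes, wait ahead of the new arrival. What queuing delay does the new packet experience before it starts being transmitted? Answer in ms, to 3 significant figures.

0.375 ms

Each queued packet: L/R = 7608/315000000 = 0.0241524 ms.
15 queued → 0.362286 ms.
Plus remaining 4088 bits of current packet: 0.0129778 ms.
Queuing delay = 0.375 ms.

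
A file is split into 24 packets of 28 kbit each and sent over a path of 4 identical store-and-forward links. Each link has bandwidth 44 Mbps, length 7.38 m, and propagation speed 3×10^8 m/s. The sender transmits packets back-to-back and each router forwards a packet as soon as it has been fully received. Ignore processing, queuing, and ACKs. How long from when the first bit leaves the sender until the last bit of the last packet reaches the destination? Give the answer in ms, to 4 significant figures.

Per-hop transmission t_tx = L/R = 28000/44000000 = 0.636364 ms.
Per-hop propagation t_prop = 7.38/300000000 = 2.46e-05 ms.
Pipeline fill: first packet needs 4·t_tx to clear all hops; remaining 23 packets each add one t_tx.
Total = (4+24-1)·t_tx + 4·t_prop = 27·0.636364 + 4·2.46e-05 = 17.18 ms.

17.18 ms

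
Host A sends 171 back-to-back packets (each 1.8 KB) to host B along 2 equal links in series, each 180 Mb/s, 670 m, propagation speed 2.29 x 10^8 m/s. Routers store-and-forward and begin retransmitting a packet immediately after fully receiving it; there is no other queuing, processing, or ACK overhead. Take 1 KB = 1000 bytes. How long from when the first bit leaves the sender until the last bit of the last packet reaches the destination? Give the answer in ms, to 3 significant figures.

13.8 ms

Per-hop transmission t_tx = L/R = 14400/180000000 = 0.08 ms.
Per-hop propagation t_prop = 670/229000000 = 0.00292576 ms.
Pipeline fill: first packet needs 2·t_tx to clear all hops; remaining 170 packets each add one t_tx.
Total = (2+171-1)·t_tx + 2·t_prop = 172·0.08 + 2·0.00292576 = 13.8 ms.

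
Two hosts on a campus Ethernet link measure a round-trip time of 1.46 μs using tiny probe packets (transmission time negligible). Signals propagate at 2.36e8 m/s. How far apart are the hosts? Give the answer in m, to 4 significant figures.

172.3 m

One-way propagation = RTT/2 = 0.73 μs.
d = s × t = 236000000 × 7.3e-07 = 172.3 m.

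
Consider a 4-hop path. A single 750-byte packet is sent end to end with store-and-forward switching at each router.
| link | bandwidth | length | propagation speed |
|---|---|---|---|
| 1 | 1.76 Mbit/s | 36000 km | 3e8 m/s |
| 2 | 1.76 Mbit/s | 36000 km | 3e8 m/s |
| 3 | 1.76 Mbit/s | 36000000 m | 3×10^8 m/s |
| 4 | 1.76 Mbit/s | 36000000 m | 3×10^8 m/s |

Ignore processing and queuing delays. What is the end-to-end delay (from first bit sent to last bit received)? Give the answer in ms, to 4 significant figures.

L = 750 × 8 = 6000 bits.
Transmission delay per hop = L/R = 6000/1760000 = 3.40909 ms; 4 hops → 13.6364 ms.
Propagation delays (d/s per hop): 120, 120, 120, 120 ms; sum = 480 ms.
End-to-end = 493.6 ms.

493.6 ms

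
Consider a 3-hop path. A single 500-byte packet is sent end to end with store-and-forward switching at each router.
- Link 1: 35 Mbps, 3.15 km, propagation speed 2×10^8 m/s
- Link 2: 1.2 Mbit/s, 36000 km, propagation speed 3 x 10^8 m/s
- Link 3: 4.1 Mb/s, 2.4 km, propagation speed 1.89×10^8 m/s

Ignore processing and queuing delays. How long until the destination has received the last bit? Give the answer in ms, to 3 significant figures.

124 ms

L = 500 × 8 = 4000 bits.
Transmission delays (L/R per hop): 0.114286, 3.33333, 0.97561 ms; sum = 4.42323 ms.
Propagation delays (d/s per hop): 0.01575, 120, 0.0126984 ms; sum = 120.028 ms.
End-to-end = 124 ms.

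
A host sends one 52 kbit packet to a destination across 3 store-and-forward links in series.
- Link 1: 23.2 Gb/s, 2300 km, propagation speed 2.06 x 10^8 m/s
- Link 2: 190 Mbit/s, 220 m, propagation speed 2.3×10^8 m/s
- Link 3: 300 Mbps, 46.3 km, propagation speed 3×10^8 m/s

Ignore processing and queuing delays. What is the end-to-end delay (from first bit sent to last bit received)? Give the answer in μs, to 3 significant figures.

L = 52000 bits.
Transmission delays (L/R per hop): 2.24138, 273.684, 173.333 μs; sum = 449.259 μs.
Propagation delays (d/s per hop): 11165, 0.956522, 154.333 μs; sum = 11320.3 μs.
End-to-end = 11800 μs.

11800 μs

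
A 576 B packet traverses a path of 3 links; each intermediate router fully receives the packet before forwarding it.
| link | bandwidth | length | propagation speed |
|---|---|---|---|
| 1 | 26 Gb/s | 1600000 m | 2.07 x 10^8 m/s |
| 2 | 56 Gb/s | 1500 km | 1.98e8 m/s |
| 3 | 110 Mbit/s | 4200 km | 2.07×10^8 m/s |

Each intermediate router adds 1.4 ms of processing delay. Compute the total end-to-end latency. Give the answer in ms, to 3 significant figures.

L = 576 × 8 = 4608 bits.
Transmission delays (L/R per hop): 0.000177231, 8.22857e-05, 0.0418909 ms; sum = 0.0421504 ms.
Propagation delays (d/s per hop): 7.72947, 7.57576, 20.2899 ms; sum = 35.5951 ms.
Processing at 2 router(s): 2 × 1.4 ms = 2.8 ms.
End-to-end = 38.4 ms.

38.4 ms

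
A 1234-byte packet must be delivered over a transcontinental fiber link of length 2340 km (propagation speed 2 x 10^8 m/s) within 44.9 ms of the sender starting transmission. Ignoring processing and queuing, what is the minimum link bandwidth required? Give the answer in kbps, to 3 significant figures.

L = 9872 bits.
Propagation delay = 2340000 / 200000000 = 11.7 ms.
Transmission budget = 44.9 − 11.7 = 33.2 ms.
R ≥ L / t_tx = 9872 bits / 0.0332 s = 297 kbps.

297 kbps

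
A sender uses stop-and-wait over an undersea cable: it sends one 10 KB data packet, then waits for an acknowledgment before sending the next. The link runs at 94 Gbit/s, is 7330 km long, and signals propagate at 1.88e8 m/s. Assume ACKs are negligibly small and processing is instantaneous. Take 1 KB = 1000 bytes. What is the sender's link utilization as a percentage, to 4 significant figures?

0.001091 %

t_tx = L/R = 80000/94000000000 = 8.51064e-07 s.
t_prop = 7330000/188000000 = 0.0389894 s; RTT = 0.0779787 s.
Cycle = t_tx + RTT = 0.0779796 s.
Utilization = t_tx / cycle = 8.51064e-07/0.0779796 = 0.001091 %.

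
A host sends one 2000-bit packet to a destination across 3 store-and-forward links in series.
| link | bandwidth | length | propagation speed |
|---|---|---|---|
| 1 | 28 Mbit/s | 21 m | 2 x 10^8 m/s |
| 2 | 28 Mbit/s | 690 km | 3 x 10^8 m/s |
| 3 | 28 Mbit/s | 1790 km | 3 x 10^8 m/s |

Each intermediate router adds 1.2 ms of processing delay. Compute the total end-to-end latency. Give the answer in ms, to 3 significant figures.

10.9 ms

Transmission delay per hop = L/R = 2000/28000000 = 0.0714286 ms; 3 hops → 0.214286 ms.
Propagation delays (d/s per hop): 0.000105, 2.3, 5.96667 ms; sum = 8.26677 ms.
Processing at 2 router(s): 2 × 1.2 ms = 2.4 ms.
End-to-end = 10.9 ms.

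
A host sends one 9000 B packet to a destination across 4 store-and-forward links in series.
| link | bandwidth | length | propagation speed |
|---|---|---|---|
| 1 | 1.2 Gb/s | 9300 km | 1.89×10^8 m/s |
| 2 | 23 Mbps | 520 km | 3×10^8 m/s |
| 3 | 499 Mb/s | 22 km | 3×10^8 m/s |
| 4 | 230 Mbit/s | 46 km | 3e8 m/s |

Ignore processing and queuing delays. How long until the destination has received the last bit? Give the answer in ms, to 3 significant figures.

54.8 ms

L = 9000 × 8 = 72000 bits.
Transmission delays (L/R per hop): 0.06, 3.13043, 0.144289, 0.313043 ms; sum = 3.64777 ms.
Propagation delays (d/s per hop): 49.2063, 1.73333, 0.0733333, 0.153333 ms; sum = 51.1663 ms.
End-to-end = 54.8 ms.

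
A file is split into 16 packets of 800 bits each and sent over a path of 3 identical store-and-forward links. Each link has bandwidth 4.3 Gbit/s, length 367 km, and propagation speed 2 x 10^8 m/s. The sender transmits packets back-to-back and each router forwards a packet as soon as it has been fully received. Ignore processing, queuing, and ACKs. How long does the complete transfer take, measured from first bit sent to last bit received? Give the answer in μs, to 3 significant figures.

5510 μs

Per-hop transmission t_tx = L/R = 800/4300000000 = 0.186047 μs.
Per-hop propagation t_prop = 367000/200000000 = 1835 μs.
Pipeline fill: first packet needs 3·t_tx to clear all hops; remaining 15 packets each add one t_tx.
Total = (3+16-1)·t_tx + 3·t_prop = 18·0.186047 + 3·1835 = 5510 μs.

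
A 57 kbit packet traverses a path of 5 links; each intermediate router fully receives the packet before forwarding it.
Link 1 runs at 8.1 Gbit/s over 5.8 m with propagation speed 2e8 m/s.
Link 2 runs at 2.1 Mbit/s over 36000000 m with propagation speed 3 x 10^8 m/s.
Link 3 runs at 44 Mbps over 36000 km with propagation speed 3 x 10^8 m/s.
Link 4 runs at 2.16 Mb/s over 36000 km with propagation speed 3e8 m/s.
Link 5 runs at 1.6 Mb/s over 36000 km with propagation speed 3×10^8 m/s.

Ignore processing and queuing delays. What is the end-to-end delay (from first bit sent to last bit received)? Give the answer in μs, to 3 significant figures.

570000 μs

L = 57000 bits.
Transmission delays (L/R per hop): 7.03704, 27142.9, 1295.45, 26388.9, 35625 μs; sum = 90459.2 μs.
Propagation delays (d/s per hop): 0.029, 120000, 120000, 120000, 120000 μs; sum = 480000 μs.
End-to-end = 570000 μs.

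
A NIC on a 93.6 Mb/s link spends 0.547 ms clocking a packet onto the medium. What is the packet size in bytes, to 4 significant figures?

6400 bytes

L = R × t_tx = 93600000 b/s × 0.000547 s = 51199.2 bits.
In bytes: 51199.2 / 8 = 6400 bytes.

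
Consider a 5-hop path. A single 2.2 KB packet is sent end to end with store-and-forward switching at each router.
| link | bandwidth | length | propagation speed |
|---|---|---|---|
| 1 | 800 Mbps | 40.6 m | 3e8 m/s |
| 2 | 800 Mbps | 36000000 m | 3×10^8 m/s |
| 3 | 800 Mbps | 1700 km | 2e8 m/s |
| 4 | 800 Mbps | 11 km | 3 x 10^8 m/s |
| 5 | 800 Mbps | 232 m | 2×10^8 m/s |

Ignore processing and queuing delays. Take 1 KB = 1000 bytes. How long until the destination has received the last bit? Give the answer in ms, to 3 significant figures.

L = 17600 bits.
Transmission delay per hop = L/R = 17600/800000000 = 0.022 ms; 5 hops → 0.11 ms.
Propagation delays (d/s per hop): 0.000135333, 120, 8.5, 0.0366667, 0.00116 ms; sum = 128.538 ms.
End-to-end = 129 ms.

129 ms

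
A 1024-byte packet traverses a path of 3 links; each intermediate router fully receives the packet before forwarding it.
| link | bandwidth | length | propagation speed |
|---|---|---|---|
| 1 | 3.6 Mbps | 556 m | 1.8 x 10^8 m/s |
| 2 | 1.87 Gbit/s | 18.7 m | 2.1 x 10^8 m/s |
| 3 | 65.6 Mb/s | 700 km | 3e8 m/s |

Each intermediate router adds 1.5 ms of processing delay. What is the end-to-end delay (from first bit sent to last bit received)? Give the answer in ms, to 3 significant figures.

L = 1024 × 8 = 8192 bits.
Transmission delays (L/R per hop): 2.27556, 0.00438075, 0.124878 ms; sum = 2.40481 ms.
Propagation delays (d/s per hop): 0.00308889, 8.90476e-05, 2.33333 ms; sum = 2.33651 ms.
Processing at 2 router(s): 2 × 1.5 ms = 3 ms.
End-to-end = 7.74 ms.

7.74 ms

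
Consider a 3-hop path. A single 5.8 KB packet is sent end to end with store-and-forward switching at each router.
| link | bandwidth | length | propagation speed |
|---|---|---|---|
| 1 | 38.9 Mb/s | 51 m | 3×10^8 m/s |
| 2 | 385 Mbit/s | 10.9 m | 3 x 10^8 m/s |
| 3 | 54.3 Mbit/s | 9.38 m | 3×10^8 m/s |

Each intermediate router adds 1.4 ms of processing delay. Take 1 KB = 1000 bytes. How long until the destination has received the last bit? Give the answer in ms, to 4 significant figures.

4.968 ms

L = 46400 bits.
Transmission delays (L/R per hop): 1.1928, 0.120519, 0.854512 ms; sum = 2.16783 ms.
Propagation delays (d/s per hop): 0.00017, 3.63333e-05, 3.12667e-05 ms; sum = 0.0002376 ms.
Processing at 2 router(s): 2 × 1.4 ms = 2.8 ms.
End-to-end = 4.968 ms.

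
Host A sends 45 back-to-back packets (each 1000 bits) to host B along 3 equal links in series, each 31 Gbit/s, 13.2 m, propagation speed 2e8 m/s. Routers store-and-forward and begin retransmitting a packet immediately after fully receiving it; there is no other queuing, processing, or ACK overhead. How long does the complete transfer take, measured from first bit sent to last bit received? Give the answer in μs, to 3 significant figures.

1.71 μs

Per-hop transmission t_tx = L/R = 1000/31000000000 = 0.0322581 μs.
Per-hop propagation t_prop = 13.2/200000000 = 0.066 μs.
Pipeline fill: first packet needs 3·t_tx to clear all hops; remaining 44 packets each add one t_tx.
Total = (3+45-1)·t_tx + 3·t_prop = 47·0.0322581 + 3·0.066 = 1.71 μs.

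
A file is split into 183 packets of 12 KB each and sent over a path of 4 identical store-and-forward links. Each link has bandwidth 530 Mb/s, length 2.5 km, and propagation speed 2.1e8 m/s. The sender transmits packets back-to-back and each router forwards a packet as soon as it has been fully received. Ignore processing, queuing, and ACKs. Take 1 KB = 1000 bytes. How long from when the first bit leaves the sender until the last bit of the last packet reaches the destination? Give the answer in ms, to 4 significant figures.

33.74 ms

Per-hop transmission t_tx = L/R = 96000/530000000 = 0.181132 ms.
Per-hop propagation t_prop = 2500/210000000 = 0.0119048 ms.
Pipeline fill: first packet needs 4·t_tx to clear all hops; remaining 182 packets each add one t_tx.
Total = (4+183-1)·t_tx + 4·t_prop = 186·0.181132 + 4·0.0119048 = 33.74 ms.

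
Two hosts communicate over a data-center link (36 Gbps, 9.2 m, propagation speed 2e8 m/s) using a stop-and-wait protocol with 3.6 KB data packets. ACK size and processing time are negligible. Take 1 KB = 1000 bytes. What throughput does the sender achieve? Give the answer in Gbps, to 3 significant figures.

32.3 Gbps

t_tx = L/R = 28800/36000000000 = 8e-07 s.
t_prop = 9.2/200000000 = 4.6e-08 s; RTT = 9.2e-08 s.
Cycle = t_tx + RTT = 8.92e-07 s.
Throughput = L / cycle = 28800 / 8.92e-07 = 32.3 Gbps.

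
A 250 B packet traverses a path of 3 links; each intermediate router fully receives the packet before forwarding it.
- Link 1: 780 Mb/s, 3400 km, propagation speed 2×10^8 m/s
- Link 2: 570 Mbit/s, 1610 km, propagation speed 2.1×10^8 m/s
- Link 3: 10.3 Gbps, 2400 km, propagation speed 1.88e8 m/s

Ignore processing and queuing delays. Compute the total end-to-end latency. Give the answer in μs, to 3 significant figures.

37400 μs

L = 250 × 8 = 2000 bits.
Transmission delays (L/R per hop): 2.5641, 3.50877, 0.194175 μs; sum = 6.26705 μs.
Propagation delays (d/s per hop): 17000, 7666.67, 12766 μs; sum = 37432.6 μs.
End-to-end = 37400 μs.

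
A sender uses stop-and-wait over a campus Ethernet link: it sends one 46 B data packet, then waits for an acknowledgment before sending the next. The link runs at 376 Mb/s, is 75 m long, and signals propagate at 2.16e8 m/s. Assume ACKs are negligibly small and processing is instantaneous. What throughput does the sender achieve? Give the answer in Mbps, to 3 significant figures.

t_tx = L/R = 368/376000000 = 9.78723e-07 s.
t_prop = 75/216000000 = 3.47222e-07 s; RTT = 6.94444e-07 s.
Cycle = t_tx + RTT = 1.67317e-06 s.
Throughput = L / cycle = 368 / 1.67317e-06 = 220 Mbps.

220 Mbps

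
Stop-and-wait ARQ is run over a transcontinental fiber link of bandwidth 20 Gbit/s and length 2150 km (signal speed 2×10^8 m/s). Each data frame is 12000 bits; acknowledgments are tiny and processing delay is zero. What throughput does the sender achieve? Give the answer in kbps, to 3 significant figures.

t_tx = L/R = 12000/20000000000 = 6e-07 s.
t_prop = 2150000/200000000 = 0.01075 s; RTT = 0.0215 s.
Cycle = t_tx + RTT = 0.0215006 s.
Throughput = L / cycle = 12000 / 0.0215006 = 558 kbps.

558 kbps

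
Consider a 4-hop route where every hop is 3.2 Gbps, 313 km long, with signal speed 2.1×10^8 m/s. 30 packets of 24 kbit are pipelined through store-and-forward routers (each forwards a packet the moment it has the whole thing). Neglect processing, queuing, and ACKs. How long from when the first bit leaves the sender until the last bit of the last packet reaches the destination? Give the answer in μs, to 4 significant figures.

Per-hop transmission t_tx = L/R = 24000/3200000000 = 7.5 μs.
Per-hop propagation t_prop = 313000/210000000 = 1490.48 μs.
Pipeline fill: first packet needs 4·t_tx to clear all hops; remaining 29 packets each add one t_tx.
Total = (4+30-1)·t_tx + 4·t_prop = 33·7.5 + 4·1490.48 = 6209 μs.

6209 μs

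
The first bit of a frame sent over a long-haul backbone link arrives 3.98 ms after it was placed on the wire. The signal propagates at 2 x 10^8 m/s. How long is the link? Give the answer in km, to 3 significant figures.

796 km

d = s × t_prop = 200000000 × 0.00398 = 796 km.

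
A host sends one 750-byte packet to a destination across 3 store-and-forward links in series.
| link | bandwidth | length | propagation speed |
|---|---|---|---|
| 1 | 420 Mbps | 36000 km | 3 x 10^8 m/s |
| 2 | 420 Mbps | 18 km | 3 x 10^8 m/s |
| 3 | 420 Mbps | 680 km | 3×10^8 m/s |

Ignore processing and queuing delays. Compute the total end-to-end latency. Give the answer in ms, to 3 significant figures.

122 ms

L = 750 × 8 = 6000 bits.
Transmission delay per hop = L/R = 6000/420000000 = 0.0142857 ms; 3 hops → 0.0428571 ms.
Propagation delays (d/s per hop): 120, 0.06, 2.26667 ms; sum = 122.327 ms.
End-to-end = 122 ms.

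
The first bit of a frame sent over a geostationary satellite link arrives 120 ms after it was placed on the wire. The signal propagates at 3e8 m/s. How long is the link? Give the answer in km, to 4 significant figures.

36000 km

d = s × t_prop = 300000000 × 0.12 = 36000 km.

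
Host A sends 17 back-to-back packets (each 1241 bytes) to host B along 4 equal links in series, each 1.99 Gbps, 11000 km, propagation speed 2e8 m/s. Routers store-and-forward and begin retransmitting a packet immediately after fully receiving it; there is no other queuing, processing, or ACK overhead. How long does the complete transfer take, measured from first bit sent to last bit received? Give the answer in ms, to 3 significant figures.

Per-hop transmission t_tx = L/R = 9928/1990000000 = 0.00498894 ms.
Per-hop propagation t_prop = 11000000/200000000 = 55 ms.
Pipeline fill: first packet needs 4·t_tx to clear all hops; remaining 16 packets each add one t_tx.
Total = (4+17-1)·t_tx + 4·t_prop = 20·0.00498894 + 4·55 = 220 ms.

220 ms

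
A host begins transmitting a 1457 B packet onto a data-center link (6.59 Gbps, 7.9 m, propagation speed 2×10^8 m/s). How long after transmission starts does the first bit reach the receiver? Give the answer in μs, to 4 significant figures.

First bit experiences only propagation delay: d/s = 7.9/200000000 = 0.03950 μs.

0.03950 μs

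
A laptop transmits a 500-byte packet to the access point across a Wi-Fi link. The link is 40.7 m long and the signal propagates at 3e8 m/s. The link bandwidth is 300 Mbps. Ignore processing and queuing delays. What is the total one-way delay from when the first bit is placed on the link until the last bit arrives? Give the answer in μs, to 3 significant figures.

13.5 μs

L = 500 × 8 = 4000 bits.
Transmission delay = L/R = 4000 / 300000000 = 13.3333 μs.
Propagation delay = d/s = 40.7 m / 300000000 m/s = 0.135667 μs.
Total = 13.5 μs.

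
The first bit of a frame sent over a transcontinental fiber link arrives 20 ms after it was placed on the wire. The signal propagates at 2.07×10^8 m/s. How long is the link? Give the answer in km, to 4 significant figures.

d = s × t_prop = 2.07e+08 × 0.02 = 4140 km.

4140 km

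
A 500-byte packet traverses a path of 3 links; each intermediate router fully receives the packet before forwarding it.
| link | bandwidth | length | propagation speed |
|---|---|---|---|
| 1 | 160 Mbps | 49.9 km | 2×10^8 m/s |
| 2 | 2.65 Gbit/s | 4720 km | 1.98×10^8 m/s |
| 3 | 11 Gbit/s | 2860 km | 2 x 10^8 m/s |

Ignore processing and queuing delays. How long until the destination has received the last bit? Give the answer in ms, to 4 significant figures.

L = 500 × 8 = 4000 bits.
Transmission delays (L/R per hop): 0.025, 0.00150943, 0.000363636 ms; sum = 0.0268731 ms.
Propagation delays (d/s per hop): 0.2495, 23.8384, 14.3 ms; sum = 38.3879 ms.
End-to-end = 38.41 ms.

38.41 ms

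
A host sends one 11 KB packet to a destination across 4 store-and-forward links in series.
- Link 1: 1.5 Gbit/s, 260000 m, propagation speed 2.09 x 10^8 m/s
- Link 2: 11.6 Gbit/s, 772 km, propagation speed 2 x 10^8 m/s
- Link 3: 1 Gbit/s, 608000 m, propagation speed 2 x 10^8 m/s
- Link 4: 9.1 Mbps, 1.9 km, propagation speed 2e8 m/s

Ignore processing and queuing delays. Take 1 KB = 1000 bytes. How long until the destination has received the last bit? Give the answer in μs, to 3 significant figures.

L = 88000 bits.
Transmission delays (L/R per hop): 58.6667, 7.58621, 88, 9670.33 μs; sum = 9824.58 μs.
Propagation delays (d/s per hop): 1244.02, 3860, 3040, 9.5 μs; sum = 8153.52 μs.
End-to-end = 18000 μs.

18000 μs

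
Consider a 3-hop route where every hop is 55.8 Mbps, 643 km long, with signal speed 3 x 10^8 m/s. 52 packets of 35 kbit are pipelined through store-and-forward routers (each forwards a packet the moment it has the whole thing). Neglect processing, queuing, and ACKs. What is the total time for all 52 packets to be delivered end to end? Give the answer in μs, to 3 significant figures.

Per-hop transmission t_tx = L/R = 35000/55800000 = 627.24 μs.
Per-hop propagation t_prop = 643000/300000000 = 2143.33 μs.
Pipeline fill: first packet needs 3·t_tx to clear all hops; remaining 51 packets each add one t_tx.
Total = (3+52-1)·t_tx + 3·t_prop = 54·627.24 + 3·2143.33 = 40300 μs.

40300 μs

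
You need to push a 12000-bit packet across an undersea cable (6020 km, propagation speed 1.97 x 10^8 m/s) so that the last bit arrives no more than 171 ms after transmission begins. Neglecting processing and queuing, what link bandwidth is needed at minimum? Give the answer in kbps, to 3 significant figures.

Propagation delay = 6020000 / 197000000 = 30.5584 ms.
Transmission budget = 171 − 30.5584 = 140.442 ms.
R ≥ L / t_tx = 12000 bits / 0.140442 s = 85.4 kbps.

85.4 kbps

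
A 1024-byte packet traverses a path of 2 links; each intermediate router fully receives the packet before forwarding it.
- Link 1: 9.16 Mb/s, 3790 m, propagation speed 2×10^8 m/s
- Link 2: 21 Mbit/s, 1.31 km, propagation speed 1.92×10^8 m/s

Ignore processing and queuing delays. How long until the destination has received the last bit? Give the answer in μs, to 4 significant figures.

L = 1024 × 8 = 8192 bits.
Transmission delays (L/R per hop): 894.323, 390.095 μs; sum = 1284.42 μs.
Propagation delays (d/s per hop): 18.95, 6.82292 μs; sum = 25.7729 μs.
End-to-end = 1310 μs.

1310 μs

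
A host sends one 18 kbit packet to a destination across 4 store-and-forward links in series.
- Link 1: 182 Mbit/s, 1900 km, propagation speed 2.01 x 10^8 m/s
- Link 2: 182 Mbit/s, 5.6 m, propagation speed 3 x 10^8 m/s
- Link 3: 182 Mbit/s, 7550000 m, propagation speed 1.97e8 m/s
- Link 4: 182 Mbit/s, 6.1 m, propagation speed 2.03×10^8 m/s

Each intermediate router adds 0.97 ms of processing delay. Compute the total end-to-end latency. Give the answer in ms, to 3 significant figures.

L = 18000 bits.
Transmission delay per hop = L/R = 18000/182000000 = 0.0989011 ms; 4 hops → 0.395604 ms.
Propagation delays (d/s per hop): 9.45274, 1.86667e-05, 38.3249, 3.00493e-05 ms; sum = 47.7777 ms.
Processing at 3 router(s): 3 × 0.97 ms = 2.91 ms.
End-to-end = 51.1 ms.

51.1 ms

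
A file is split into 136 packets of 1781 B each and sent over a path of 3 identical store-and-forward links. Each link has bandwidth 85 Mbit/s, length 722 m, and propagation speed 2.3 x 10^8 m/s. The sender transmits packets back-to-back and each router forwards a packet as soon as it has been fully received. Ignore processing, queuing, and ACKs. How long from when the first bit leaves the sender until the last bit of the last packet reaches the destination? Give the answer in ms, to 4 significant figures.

Per-hop transmission t_tx = L/R = 14248/85000000 = 0.167624 ms.
Per-hop propagation t_prop = 722/2.3e+08 = 0.00313913 ms.
Pipeline fill: first packet needs 3·t_tx to clear all hops; remaining 135 packets each add one t_tx.
Total = (3+136-1)·t_tx + 3·t_prop = 138·0.167624 + 3·0.00313913 = 23.14 ms.

23.14 ms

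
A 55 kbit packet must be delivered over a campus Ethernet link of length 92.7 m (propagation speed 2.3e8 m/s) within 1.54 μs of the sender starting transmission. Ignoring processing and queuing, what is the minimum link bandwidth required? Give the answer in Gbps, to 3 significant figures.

48.4 Gbps

Propagation delay = 92.7 / 2.3e+08 = 0.403043 μs.
Transmission budget = 1.54 − 0.403043 = 1.13696 μs.
R ≥ L / t_tx = 55000 bits / 1.13696e-06 s = 48.4 Gbps.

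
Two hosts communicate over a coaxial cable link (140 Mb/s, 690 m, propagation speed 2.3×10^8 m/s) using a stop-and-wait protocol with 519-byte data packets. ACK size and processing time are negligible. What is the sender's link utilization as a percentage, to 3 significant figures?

83.2 %

t_tx = L/R = 4152/140000000 = 2.96571e-05 s.
t_prop = 690/2.3e+08 = 3e-06 s; RTT = 6e-06 s.
Cycle = t_tx + RTT = 3.56571e-05 s.
Utilization = t_tx / cycle = 2.96571e-05/3.56571e-05 = 83.2 %.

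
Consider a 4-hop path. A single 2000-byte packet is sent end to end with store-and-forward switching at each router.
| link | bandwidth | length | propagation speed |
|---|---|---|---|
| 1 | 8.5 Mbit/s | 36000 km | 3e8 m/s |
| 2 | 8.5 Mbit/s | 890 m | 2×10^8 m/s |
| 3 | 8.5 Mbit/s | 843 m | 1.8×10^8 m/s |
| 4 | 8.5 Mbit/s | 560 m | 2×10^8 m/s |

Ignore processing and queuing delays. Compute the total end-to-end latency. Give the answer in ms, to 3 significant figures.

L = 2000 × 8 = 16000 bits.
Transmission delay per hop = L/R = 16000/8500000 = 1.88235 ms; 4 hops → 7.52941 ms.
Propagation delays (d/s per hop): 120, 0.00445, 0.00468333, 0.0028 ms; sum = 120.012 ms.
End-to-end = 128 ms.

128 ms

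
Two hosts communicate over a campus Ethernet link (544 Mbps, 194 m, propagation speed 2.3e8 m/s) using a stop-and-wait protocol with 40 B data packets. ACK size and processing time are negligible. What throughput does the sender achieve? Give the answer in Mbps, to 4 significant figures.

t_tx = L/R = 320/544000000 = 5.88235e-07 s.
t_prop = 194/2.3e+08 = 8.43478e-07 s; RTT = 1.68696e-06 s.
Cycle = t_tx + RTT = 2.27519e-06 s.
Throughput = L / cycle = 320 / 2.27519e-06 = 140.6 Mbps.

140.6 Mbps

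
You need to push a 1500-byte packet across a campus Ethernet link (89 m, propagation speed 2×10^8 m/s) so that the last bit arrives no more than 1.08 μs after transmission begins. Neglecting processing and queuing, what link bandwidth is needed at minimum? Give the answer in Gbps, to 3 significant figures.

L = 12000 bits.
Propagation delay = 89 / 200000000 = 0.445 μs.
Transmission budget = 1.08 − 0.445 = 0.635 μs.
R ≥ L / t_tx = 12000 bits / 6.35e-07 s = 18.9 Gbps.

18.9 Gbps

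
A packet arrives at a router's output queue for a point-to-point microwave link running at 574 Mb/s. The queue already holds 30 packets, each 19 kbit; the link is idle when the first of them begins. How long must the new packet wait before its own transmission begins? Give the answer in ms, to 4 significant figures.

Each queued packet: L/R = 19000/574000000 = 0.033101 ms.
30 queued → 0.993031 ms.
Queuing delay = 0.9930 ms.

0.9930 ms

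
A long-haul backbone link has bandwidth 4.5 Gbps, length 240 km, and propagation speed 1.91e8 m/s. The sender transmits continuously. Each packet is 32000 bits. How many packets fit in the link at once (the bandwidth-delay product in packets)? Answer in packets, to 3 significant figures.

Propagation delay = 240000 / 191000000 = 0.00125654 s.
BDP = R × t_prop = 4500000000 × 0.00125654 = 5654450 bits.
In packets of 32000 bits: 177 packets.

177 packets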